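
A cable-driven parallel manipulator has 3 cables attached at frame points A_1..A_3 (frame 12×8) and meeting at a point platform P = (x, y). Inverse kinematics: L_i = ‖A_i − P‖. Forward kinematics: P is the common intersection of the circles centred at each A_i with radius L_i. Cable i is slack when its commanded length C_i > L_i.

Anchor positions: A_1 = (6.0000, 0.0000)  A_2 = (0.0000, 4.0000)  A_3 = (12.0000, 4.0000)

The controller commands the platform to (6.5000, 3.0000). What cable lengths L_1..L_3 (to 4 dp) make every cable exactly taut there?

cable 1: Δx=-0.5000, Δy=-3.0000; L_1 = √(Δx²+Δy²) = 3.0414
cable 2: Δx=-6.5000, Δy=1.0000; L_2 = √(Δx²+Δy²) = 6.5765
cable 3: Δx=5.5000, Δy=1.0000; L_3 = √(Δx²+Δy²) = 5.5902

(3.0414, 6.5765, 5.5902)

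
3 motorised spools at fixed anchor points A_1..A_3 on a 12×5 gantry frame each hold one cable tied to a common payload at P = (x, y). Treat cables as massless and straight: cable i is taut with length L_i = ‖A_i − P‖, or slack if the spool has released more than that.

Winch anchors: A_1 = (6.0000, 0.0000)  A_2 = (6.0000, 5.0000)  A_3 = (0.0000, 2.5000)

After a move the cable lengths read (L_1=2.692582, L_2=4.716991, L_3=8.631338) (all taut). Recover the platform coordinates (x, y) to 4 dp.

expand ‖A_i−P‖²=L_i² and subtract eq 1 (q_i ≔ ‖A_i‖²−L_i²)
q_1 = 36.0000+0.0000−7.2500 = 28.7500
eq1−eq2 → [0.0000  -10.0000]·P = -10.0000
eq1−eq3 → [12.0000  -5.0000]·P = 97.0000
2×2 solve → P = (8.5000, 1.0000)

(8.5000, 1.0000)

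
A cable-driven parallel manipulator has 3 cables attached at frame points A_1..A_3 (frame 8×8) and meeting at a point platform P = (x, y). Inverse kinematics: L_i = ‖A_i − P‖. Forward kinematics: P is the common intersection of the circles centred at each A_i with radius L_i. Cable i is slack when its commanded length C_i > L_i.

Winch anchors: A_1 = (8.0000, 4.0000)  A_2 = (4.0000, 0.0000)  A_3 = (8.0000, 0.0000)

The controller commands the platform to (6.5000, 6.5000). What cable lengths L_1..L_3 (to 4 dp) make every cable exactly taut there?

(2.9155, 6.9642, 6.6708)

cable 1: Δx=1.5000, Δy=-2.5000; L_1 = √(Δx²+Δy²) = 2.9155
cable 2: Δx=-2.5000, Δy=-6.5000; L_2 = √(Δx²+Δy²) = 6.9642
cable 3: Δx=1.5000, Δy=-6.5000; L_3 = √(Δx²+Δy²) = 6.6708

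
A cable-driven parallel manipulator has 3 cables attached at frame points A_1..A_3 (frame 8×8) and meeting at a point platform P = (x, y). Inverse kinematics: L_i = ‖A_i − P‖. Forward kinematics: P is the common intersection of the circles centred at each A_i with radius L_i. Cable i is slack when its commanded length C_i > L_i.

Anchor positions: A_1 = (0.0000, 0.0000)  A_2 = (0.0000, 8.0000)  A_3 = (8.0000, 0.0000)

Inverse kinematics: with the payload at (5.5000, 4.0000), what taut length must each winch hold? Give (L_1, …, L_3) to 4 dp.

L_1: Δ = A_1−P = (-5.5000, -4.0000) → ‖Δ‖ = √46.2500 = 6.8007
L_2: Δ = A_2−P = (-5.5000, 4.0000) → ‖Δ‖ = √46.2500 = 6.8007
L_3: Δ = A_3−P = (2.5000, -4.0000) → ‖Δ‖ = √22.2500 = 4.7170

(6.8007, 6.8007, 4.7170)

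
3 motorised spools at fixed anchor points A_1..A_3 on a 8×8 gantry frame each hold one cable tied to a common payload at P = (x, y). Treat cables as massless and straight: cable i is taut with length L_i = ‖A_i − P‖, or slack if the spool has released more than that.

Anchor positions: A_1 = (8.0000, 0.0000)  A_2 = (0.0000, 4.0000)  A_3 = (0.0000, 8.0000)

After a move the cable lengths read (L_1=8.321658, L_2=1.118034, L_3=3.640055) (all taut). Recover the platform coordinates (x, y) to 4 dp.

circle eqns → linear via eq_j − eq_1; set k_j = A_j·A_j − L_j²
k_1 = 64.0000+0.0000−69.2500 = -5.2500
16.0000·x − 8.0000·y = k_1−k_2 = -20.0000
16.0000·x − 16.0000·y = k_1−k_3 = -56.0000
solve first two rows → x=1.0000, y=4.5000

(1.0000, 4.5000)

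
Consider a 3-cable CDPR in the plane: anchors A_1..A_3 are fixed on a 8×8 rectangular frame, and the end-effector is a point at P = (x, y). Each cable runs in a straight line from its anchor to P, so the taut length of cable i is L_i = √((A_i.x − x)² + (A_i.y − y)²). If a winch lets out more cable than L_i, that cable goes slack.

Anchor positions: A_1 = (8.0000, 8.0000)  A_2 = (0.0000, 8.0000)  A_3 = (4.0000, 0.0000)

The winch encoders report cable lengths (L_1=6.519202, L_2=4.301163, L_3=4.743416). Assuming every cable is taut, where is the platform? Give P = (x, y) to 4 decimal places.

each cable: (A_i−P)·(A_i−P) = L_i²; let q_i = ‖A_i‖²−L_i²
q_1 = 64.0000+64.0000−42.5000 = 85.5000
row 1: 16.0000x + 0.0000y = 40.0000  (q_2=45.5000)
row 2: 8.0000x + 16.0000y = 92.0000  (q_3=-6.5000)
Cramer on rows 1–2 → x = 2.5000, y = 4.5000

(2.5000, 4.5000)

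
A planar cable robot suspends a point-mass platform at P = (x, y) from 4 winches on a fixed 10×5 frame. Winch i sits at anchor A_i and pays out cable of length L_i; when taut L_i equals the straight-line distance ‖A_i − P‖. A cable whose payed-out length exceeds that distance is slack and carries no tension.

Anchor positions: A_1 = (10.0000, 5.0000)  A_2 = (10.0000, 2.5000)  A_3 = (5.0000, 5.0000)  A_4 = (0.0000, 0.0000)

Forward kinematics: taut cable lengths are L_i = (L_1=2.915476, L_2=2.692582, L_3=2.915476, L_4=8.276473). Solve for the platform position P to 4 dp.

each cable: (A_i−P)·(A_i−P) = L_i²; let q_i = ‖A_i‖²−L_i²
q_1 = 100.0000+25.0000−8.5000 = 116.5000
row 1: 0.0000x + 5.0000y = 17.5000  (q_2=99.0000)
row 2: 10.0000x + 0.0000y = 75.0000  (q_3=41.5000)
row 3: 20.0000x + 10.0000y = 185.0000  (q_4=-68.5000)
Cramer on rows 1–2 → x = 7.5000, y = 3.5000
check cable 4: ‖A_4−P‖² = 68.5000 ≈ L_4² = 68.5000 ✓

(7.5000, 3.5000)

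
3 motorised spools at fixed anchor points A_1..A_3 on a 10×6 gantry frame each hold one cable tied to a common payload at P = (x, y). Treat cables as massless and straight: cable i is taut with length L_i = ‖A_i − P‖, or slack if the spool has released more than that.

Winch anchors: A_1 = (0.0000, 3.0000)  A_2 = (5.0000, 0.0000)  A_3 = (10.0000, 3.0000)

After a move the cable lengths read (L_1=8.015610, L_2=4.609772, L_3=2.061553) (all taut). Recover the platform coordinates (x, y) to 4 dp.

expand ‖A_i−P‖²=L_i² and subtract eq 1 (q_i ≔ ‖A_i‖²−L_i²)
q_1 = 0.0000+9.0000−64.2500 = -55.2500
eq1−eq2 → [-10.0000  6.0000]·P = -59.0000
eq1−eq3 → [-20.0000  0.0000]·P = -160.0000
2×2 solve → P = (8.0000, 3.5000)

(8.0000, 3.5000)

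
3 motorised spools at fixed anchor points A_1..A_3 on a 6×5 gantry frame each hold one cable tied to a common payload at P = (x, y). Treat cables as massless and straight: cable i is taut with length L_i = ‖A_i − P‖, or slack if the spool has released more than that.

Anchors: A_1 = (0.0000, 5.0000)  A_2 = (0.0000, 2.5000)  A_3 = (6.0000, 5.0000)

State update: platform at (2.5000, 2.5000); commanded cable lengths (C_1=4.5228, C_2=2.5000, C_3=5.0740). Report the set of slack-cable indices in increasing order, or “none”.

1, 3

cable 1: √((-2.5000)²+(2.5000)²)=3.5355, C_1=4.5228: slack
cable 2: √((-2.5000)²+(0.0000)²)=2.5000, C_2=2.5000: taut
cable 3: √((3.5000)²+(2.5000)²)=4.3012, C_3=5.0740: slack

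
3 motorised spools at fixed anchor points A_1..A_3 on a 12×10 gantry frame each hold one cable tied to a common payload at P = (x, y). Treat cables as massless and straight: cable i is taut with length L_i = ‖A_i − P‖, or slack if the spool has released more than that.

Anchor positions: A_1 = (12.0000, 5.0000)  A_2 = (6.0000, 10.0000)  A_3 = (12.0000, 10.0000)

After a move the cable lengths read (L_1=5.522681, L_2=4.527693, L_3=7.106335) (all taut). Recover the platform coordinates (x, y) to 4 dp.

expand ‖A_i−P‖²=L_i² and subtract eq 1 (k_i ≔ ‖A_i‖²−L_i²)
k_1 = 144.0000+25.0000−30.5000 = 138.5000
eq1−eq2 → [12.0000  -10.0000]·P = 23.0000
eq1−eq3 → [0.0000  -10.0000]·P = -55.0000
2×2 solve → P = (6.5000, 5.5000)

(6.5000, 5.5000)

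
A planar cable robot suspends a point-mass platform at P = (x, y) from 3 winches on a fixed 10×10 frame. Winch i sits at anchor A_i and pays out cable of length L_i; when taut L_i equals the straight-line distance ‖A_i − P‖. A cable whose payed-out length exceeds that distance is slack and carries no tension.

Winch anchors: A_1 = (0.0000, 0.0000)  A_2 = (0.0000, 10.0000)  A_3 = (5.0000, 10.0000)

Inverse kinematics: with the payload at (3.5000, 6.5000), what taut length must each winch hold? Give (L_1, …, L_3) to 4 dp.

L_1: Δ = A_1−P = (-3.5000, -6.5000) → ‖Δ‖ = √54.5000 = 7.3824
L_2: Δ = A_2−P = (-3.5000, 3.5000) → ‖Δ‖ = √24.5000 = 4.9497
L_3: Δ = A_3−P = (1.5000, 3.5000) → ‖Δ‖ = √14.5000 = 3.8079

(7.3824, 4.9497, 3.8079)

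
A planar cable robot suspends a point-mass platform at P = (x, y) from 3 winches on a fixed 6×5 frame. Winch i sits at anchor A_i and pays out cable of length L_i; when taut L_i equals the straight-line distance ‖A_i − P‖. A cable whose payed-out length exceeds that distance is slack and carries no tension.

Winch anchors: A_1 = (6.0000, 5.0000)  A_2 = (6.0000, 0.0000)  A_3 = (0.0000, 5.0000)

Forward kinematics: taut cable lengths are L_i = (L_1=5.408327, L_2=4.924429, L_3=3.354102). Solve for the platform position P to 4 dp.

expand ‖A_i−P‖²=L_i² and subtract eq 1 (q_i ≔ ‖A_i‖²−L_i²)
q_1 = 36.0000+25.0000−29.2500 = 31.7500
eq1−eq2 → [0.0000  10.0000]·P = 20.0000
eq1−eq3 → [12.0000  0.0000]·P = 18.0000
2×2 solve → P = (1.5000, 2.0000)

(1.5000, 2.0000)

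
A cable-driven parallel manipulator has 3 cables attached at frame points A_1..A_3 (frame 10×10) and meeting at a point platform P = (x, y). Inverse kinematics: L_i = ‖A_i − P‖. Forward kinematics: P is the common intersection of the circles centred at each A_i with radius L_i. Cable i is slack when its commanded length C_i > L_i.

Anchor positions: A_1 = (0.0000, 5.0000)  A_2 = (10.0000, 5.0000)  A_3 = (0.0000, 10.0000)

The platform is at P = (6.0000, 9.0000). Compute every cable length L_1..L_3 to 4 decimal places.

L_1 = √((0.0000−6.0000)² + (5.0000−9.0000)²) = 7.2111
L_2 = √((10.0000−6.0000)² + (5.0000−9.0000)²) = 5.6569
L_3 = √((0.0000−6.0000)² + (10.0000−9.0000)²) = 6.0828

(7.2111, 5.6569, 6.0828)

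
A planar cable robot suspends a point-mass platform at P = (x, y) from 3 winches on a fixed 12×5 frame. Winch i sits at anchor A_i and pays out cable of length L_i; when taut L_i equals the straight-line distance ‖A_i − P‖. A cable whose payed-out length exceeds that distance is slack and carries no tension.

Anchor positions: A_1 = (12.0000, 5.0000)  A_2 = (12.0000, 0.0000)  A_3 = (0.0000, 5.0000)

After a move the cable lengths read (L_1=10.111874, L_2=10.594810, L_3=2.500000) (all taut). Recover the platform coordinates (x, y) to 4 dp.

(2.0000, 3.5000)

circle eqns → linear via eq_j − eq_1; set c_j = A_j·A_j − L_j²
c_1 = 144.0000+25.0000−102.2500 = 66.7500
0.0000·x + 10.0000·y = c_1−c_2 = 35.0000
24.0000·x + 0.0000·y = c_1−c_3 = 48.0000
solve first two rows → x=2.0000, y=3.5000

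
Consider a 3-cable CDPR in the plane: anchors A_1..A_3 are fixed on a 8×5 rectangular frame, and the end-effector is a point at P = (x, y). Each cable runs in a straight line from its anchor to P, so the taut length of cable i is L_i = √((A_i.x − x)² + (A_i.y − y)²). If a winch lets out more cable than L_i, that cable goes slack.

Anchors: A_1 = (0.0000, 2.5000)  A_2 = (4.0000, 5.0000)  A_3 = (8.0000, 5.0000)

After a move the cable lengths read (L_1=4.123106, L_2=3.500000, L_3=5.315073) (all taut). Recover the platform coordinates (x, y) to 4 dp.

expand ‖A_i−P‖²=L_i² and subtract eq 1 (k_i ≔ ‖A_i‖²−L_i²)
k_1 = 0.0000+6.2500−17.0000 = -10.7500
eq1−eq2 → [-8.0000  -5.0000]·P = -39.5000
eq1−eq3 → [-16.0000  -5.0000]·P = -71.5000
2×2 solve → P = (4.0000, 1.5000)

(4.0000, 1.5000)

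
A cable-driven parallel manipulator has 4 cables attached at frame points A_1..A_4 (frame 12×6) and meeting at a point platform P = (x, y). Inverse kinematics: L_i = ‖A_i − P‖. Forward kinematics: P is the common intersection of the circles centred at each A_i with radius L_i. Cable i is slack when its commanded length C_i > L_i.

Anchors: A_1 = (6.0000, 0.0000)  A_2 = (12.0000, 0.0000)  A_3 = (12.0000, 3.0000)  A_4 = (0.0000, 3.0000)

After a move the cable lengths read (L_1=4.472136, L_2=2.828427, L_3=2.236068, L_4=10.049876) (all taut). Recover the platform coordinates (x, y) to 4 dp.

expand ‖A_i−P‖²=L_i² and subtract eq 1 (k_i ≔ ‖A_i‖²−L_i²)
k_1 = 36.0000+0.0000−20.0000 = 16.0000
eq1−eq2 → [-12.0000  0.0000]·P = -120.0000
eq1−eq3 → [-12.0000  -6.0000]·P = -132.0000
eq1−eq4 → [12.0000  -6.0000]·P = 108.0000
2×2 solve → P = (10.0000, 2.0000)
check cable 4: ‖A_4−P‖² = 101.0000 ≈ L_4² = 101.0000 ✓

(10.0000, 2.0000)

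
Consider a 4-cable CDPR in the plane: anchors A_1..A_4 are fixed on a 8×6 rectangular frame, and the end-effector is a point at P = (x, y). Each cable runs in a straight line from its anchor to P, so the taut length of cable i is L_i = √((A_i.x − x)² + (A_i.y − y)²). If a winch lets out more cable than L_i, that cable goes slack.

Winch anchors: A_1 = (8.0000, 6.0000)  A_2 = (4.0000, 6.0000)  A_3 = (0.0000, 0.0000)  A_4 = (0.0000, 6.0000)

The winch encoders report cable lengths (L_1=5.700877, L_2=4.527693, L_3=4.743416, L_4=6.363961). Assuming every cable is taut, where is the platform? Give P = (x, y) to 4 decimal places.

(4.5000, 1.5000)

circle eqns → linear via eq_j − eq_1; set q_j = A_j·A_j − L_j²
q_1 = 64.0000+36.0000−32.5000 = 67.5000
8.0000·x + 0.0000·y = q_1−q_2 = 36.0000
16.0000·x + 12.0000·y = q_1−q_3 = 90.0000
16.0000·x + 0.0000·y = q_1−q_4 = 72.0000
solve first two rows → x=4.5000, y=1.5000
check cable 4: ‖A_4−P‖² = 40.5000 ≈ L_4² = 40.5000 ✓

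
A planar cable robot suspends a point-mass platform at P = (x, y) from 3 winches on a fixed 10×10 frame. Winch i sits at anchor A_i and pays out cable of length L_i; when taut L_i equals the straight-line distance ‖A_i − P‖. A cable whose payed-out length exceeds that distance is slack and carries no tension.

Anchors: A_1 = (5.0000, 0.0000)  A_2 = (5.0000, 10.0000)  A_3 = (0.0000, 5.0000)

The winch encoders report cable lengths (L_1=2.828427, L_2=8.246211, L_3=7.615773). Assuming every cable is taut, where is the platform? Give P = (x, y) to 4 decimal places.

each cable: (A_i−P)·(A_i−P) = L_i²; let q_i = ‖A_i‖²−L_i²
q_1 = 25.0000+0.0000−8.0000 = 17.0000
row 1: 0.0000x − 20.0000y = -40.0000  (q_2=57.0000)
row 2: 10.0000x − 10.0000y = 50.0000  (q_3=-33.0000)
Cramer on rows 1–2 → x = 7.0000, y = 2.0000

(7.0000, 2.0000)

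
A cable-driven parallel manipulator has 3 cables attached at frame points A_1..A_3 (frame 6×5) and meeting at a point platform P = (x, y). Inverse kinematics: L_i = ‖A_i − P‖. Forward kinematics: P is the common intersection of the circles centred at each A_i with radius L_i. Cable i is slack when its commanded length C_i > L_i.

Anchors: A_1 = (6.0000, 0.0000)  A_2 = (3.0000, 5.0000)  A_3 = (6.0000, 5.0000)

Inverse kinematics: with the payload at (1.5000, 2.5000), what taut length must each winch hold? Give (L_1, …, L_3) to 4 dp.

L_1: Δ = A_1−P = (4.5000, -2.5000) → ‖Δ‖ = √26.5000 = 5.1478
L_2: Δ = A_2−P = (1.5000, 2.5000) → ‖Δ‖ = √8.5000 = 2.9155
L_3: Δ = A_3−P = (4.5000, 2.5000) → ‖Δ‖ = √26.5000 = 5.1478

(5.1478, 2.9155, 5.1478)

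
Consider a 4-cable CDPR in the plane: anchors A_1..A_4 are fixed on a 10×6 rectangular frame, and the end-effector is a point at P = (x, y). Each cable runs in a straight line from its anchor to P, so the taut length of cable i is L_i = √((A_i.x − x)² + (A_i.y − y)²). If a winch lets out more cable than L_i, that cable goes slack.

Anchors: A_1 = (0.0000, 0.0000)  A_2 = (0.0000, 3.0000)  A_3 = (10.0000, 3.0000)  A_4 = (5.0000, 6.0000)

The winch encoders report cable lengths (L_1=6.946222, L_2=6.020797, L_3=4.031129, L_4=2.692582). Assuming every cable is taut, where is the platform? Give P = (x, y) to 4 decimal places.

each cable: (A_i−P)·(A_i−P) = L_i²; let c_i = ‖A_i‖²−L_i²
c_1 = 0.0000+0.0000−48.2500 = -48.2500
row 1: 0.0000x − 6.0000y = -21.0000  (c_2=-27.2500)
row 2: -20.0000x − 6.0000y = -141.0000  (c_3=92.7500)
row 3: -10.0000x − 12.0000y = -102.0000  (c_4=53.7500)
Cramer on rows 1–2 → x = 6.0000, y = 3.5000
check cable 4: ‖A_4−P‖² = 7.2500 ≈ L_4² = 7.2500 ✓

(6.0000, 3.5000)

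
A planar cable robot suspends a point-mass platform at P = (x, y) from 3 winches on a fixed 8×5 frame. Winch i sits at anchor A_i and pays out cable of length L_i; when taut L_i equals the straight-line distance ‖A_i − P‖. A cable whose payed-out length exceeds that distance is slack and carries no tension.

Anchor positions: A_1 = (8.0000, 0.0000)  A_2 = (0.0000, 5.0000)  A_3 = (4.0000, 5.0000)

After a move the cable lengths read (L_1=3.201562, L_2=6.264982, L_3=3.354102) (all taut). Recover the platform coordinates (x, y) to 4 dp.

circle eqns → linear via eq_j − eq_1; set c_j = A_j·A_j − L_j²
c_1 = 64.0000+0.0000−10.2500 = 53.7500
16.0000·x − 10.0000·y = c_1−c_2 = 68.0000
8.0000·x − 10.0000·y = c_1−c_3 = 24.0000
solve first two rows → x=5.5000, y=2.0000

(5.5000, 2.0000)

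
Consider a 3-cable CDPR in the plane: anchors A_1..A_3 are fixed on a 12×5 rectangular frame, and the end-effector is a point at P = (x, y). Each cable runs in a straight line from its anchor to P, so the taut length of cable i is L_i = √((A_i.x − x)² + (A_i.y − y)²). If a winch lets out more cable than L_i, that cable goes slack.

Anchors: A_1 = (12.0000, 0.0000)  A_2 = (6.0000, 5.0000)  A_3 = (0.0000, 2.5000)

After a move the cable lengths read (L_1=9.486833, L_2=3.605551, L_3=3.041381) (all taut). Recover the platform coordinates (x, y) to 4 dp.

each cable: (A_i−P)·(A_i−P) = L_i²; let k_i = ‖A_i‖²−L_i²
k_1 = 144.0000+0.0000−90.0000 = 54.0000
row 1: 12.0000x − 10.0000y = 6.0000  (k_2=48.0000)
row 2: 24.0000x − 5.0000y = 57.0000  (k_3=-3.0000)
Cramer on rows 1–2 → x = 3.0000, y = 3.0000

(3.0000, 3.0000)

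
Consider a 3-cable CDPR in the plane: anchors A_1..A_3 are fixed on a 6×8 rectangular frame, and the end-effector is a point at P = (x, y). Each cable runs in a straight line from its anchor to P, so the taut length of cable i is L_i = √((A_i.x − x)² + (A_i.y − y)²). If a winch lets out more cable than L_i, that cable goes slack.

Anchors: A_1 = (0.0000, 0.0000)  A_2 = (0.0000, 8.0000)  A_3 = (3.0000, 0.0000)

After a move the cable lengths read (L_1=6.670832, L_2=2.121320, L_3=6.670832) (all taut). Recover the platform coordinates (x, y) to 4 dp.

circle eqns → linear via eq_j − eq_1; set q_j = A_j·A_j − L_j²
q_1 = 0.0000+0.0000−44.5000 = -44.5000
0.0000·x − 16.0000·y = q_1−q_2 = -104.0000
-6.0000·x + 0.0000·y = q_1−q_3 = -9.0000
solve first two rows → x=1.5000, y=6.5000

(1.5000, 6.5000)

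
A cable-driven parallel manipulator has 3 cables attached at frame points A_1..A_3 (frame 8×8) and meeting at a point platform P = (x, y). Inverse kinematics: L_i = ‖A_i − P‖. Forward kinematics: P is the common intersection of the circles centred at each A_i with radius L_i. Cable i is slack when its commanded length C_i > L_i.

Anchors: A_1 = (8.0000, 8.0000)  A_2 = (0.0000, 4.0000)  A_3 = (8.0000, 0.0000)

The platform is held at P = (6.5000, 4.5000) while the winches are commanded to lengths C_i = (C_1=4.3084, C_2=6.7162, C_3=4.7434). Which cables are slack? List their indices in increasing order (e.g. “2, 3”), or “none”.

1, 2

i=1: geometric 3.8079 vs commanded 4.3084 ⇒ slack
i=2: geometric 6.5192 vs commanded 6.7162 ⇒ slack
i=3: geometric 4.7434 vs commanded 4.7434 ⇒ taut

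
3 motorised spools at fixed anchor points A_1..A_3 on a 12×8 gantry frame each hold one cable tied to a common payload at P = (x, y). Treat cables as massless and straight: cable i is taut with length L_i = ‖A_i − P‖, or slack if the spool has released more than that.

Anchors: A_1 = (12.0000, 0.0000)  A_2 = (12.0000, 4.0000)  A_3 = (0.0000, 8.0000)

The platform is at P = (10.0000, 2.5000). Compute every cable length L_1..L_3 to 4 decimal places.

L_1 = √((12.0000−10.0000)² + (0.0000−2.5000)²) = 3.2016
L_2 = √((12.0000−10.0000)² + (4.0000−2.5000)²) = 2.5000
L_3 = √((0.0000−10.0000)² + (8.0000−2.5000)²) = 11.4127

(3.2016, 2.5000, 11.4127)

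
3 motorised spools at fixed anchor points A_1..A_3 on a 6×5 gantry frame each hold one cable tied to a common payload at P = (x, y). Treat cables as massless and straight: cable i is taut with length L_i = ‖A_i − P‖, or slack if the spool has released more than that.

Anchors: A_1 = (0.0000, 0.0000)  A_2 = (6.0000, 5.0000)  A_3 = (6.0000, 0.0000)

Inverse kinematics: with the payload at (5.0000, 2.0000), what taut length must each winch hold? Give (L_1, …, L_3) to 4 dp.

L_1: Δ = A_1−P = (-5.0000, -2.0000) → ‖Δ‖ = √29.0000 = 5.3852
L_2: Δ = A_2−P = (1.0000, 3.0000) → ‖Δ‖ = √10.0000 = 3.1623
L_3: Δ = A_3−P = (1.0000, -2.0000) → ‖Δ‖ = √5.0000 = 2.2361

(5.3852, 3.1623, 2.2361)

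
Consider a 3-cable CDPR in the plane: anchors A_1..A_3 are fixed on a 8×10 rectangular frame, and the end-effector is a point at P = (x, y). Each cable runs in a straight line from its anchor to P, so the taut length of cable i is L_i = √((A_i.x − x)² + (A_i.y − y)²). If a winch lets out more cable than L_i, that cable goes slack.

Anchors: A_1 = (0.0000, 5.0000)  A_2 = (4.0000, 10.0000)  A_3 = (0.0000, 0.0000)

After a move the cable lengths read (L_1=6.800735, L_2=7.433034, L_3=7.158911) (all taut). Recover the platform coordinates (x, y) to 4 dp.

circle eqns → linear via eq_j − eq_1; set c_j = A_j·A_j − L_j²
c_1 = 0.0000+25.0000−46.2500 = -21.2500
-8.0000·x − 10.0000·y = c_1−c_2 = -82.0000
0.0000·x + 10.0000·y = c_1−c_3 = 30.0000
solve first two rows → x=6.5000, y=3.0000

(6.5000, 3.0000)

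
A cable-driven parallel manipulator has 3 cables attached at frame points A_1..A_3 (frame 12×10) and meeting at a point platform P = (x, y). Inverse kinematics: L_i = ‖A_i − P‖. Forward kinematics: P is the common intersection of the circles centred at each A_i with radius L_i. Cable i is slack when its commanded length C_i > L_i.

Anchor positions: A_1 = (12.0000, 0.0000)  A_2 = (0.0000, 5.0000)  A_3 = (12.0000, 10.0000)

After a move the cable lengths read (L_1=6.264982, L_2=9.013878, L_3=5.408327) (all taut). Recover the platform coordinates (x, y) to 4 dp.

expand ‖A_i−P‖²=L_i² and subtract eq 1 (c_i ≔ ‖A_i‖²−L_i²)
c_1 = 144.0000+0.0000−39.2500 = 104.7500
eq1−eq2 → [24.0000  -10.0000]·P = 161.0000
eq1−eq3 → [0.0000  -20.0000]·P = -110.0000
2×2 solve → P = (9.0000, 5.5000)

(9.0000, 5.5000)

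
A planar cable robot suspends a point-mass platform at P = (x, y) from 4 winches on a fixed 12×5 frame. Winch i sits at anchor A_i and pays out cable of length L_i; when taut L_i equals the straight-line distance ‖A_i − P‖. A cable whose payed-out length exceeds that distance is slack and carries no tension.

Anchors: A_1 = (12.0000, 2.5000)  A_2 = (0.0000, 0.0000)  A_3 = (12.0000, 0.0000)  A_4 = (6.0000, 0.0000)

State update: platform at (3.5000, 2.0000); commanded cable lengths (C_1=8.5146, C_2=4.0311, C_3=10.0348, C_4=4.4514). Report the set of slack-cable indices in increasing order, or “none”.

cable 1: √((8.5000)²+(0.5000)²)=8.5147, C_1=8.5146: taut
cable 2: √((-3.5000)²+(-2.0000)²)=4.0311, C_2=4.0311: taut
cable 3: √((8.5000)²+(-2.0000)²)=8.7321, C_3=10.0348: slack
cable 4: √((2.5000)²+(-2.0000)²)=3.2016, C_4=4.4514: slack

3, 4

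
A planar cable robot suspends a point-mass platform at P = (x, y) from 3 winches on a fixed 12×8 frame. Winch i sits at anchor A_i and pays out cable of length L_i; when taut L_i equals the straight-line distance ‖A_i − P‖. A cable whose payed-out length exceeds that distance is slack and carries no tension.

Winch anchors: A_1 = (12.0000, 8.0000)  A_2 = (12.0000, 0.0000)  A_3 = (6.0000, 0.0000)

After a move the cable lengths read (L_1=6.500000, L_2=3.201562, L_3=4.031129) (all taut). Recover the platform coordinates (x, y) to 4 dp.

(9.5000, 2.0000)

expand ‖A_i−P‖²=L_i² and subtract eq 1 (c_i ≔ ‖A_i‖²−L_i²)
c_1 = 144.0000+64.0000−42.2500 = 165.7500
eq1−eq2 → [0.0000  16.0000]·P = 32.0000
eq1−eq3 → [12.0000  16.0000]·P = 146.0000
2×2 solve → P = (9.5000, 2.0000)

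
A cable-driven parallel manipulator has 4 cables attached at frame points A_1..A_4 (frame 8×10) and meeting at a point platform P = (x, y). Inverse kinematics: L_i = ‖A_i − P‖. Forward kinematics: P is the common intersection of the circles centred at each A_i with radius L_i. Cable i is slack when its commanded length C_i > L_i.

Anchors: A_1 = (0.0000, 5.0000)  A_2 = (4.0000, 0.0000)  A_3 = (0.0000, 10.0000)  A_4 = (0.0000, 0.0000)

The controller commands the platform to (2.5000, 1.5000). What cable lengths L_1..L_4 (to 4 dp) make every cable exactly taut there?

(4.3012, 2.1213, 8.8600, 2.9155)

L_1 = √((0.0000−2.5000)² + (5.0000−1.5000)²) = 4.3012
L_2 = √((4.0000−2.5000)² + (0.0000−1.5000)²) = 2.1213
L_3 = √((0.0000−2.5000)² + (10.0000−1.5000)²) = 8.8600
L_4 = √((0.0000−2.5000)² + (0.0000−1.5000)²) = 2.9155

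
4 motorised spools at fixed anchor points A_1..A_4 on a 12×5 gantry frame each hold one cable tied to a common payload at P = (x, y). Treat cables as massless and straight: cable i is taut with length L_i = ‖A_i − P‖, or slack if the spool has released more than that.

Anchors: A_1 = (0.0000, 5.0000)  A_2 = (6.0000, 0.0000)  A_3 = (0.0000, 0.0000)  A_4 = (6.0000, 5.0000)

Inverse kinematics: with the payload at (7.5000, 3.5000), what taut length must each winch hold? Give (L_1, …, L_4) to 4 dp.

L_1: Δ = A_1−P = (-7.5000, 1.5000) → ‖Δ‖ = √58.5000 = 7.6485
L_2: Δ = A_2−P = (-1.5000, -3.5000) → ‖Δ‖ = √14.5000 = 3.8079
L_3: Δ = A_3−P = (-7.5000, -3.5000) → ‖Δ‖ = √68.5000 = 8.2765
L_4: Δ = A_4−P = (-1.5000, 1.5000) → ‖Δ‖ = √4.5000 = 2.1213

(7.6485, 3.8079, 8.2765, 2.1213)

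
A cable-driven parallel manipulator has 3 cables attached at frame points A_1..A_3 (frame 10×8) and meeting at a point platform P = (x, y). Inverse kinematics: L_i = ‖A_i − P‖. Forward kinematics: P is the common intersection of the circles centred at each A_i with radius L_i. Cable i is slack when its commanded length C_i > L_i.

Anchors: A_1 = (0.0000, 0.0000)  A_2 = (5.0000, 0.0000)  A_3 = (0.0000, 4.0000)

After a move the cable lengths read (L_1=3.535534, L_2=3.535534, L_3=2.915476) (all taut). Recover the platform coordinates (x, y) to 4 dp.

(2.5000, 2.5000)

expand ‖A_i−P‖²=L_i² and subtract eq 1 (q_i ≔ ‖A_i‖²−L_i²)
q_1 = 0.0000+0.0000−12.5000 = -12.5000
eq1−eq2 → [-10.0000  0.0000]·P = -25.0000
eq1−eq3 → [0.0000  -8.0000]·P = -20.0000
2×2 solve → P = (2.5000, 2.5000)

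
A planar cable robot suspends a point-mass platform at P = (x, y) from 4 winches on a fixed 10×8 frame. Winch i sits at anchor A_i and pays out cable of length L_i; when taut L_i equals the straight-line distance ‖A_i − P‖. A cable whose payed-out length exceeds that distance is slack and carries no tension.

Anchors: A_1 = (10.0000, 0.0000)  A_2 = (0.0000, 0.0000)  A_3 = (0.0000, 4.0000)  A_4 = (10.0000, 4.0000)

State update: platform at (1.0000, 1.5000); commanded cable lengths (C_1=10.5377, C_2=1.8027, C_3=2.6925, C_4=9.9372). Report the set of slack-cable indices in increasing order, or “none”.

1, 4

cable 1: L_1 = ‖A_1−P‖ = 9.1241;  C_1 = 10.5377 → slack
cable 2: L_2 = ‖A_2−P‖ = 1.8028;  C_2 = 1.8027 → taut
cable 3: L_3 = ‖A_3−P‖ = 2.6926;  C_3 = 2.6925 → taut
cable 4: L_4 = ‖A_4−P‖ = 9.3408;  C_4 = 9.9372 → slack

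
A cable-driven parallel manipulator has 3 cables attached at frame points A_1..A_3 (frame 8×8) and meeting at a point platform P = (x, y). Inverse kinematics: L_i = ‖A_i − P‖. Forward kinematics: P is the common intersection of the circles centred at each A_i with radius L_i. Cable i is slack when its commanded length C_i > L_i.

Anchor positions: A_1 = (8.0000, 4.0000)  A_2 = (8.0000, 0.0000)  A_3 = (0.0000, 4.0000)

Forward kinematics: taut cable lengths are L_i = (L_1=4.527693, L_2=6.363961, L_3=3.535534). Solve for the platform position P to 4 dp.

circle eqns → linear via eq_j − eq_1; set q_j = A_j·A_j − L_j²
q_1 = 64.0000+16.0000−20.5000 = 59.5000
0.0000·x + 8.0000·y = q_1−q_2 = 36.0000
16.0000·x + 0.0000·y = q_1−q_3 = 56.0000
solve first two rows → x=3.5000, y=4.5000

(3.5000, 4.5000)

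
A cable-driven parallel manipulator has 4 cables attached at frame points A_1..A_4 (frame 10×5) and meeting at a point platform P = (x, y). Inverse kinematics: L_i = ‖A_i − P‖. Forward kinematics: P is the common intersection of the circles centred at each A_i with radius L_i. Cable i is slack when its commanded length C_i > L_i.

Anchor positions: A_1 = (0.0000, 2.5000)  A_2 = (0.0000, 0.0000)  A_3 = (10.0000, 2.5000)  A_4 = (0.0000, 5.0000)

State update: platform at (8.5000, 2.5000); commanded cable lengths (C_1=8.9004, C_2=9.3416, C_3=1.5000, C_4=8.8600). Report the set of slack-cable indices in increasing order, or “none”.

cable 1: √((-8.5000)²+(0.0000)²)=8.5000, C_1=8.9004: slack
cable 2: √((-8.5000)²+(-2.5000)²)=8.8600, C_2=9.3416: slack
cable 3: √((1.5000)²+(0.0000)²)=1.5000, C_3=1.5000: taut
cable 4: √((-8.5000)²+(2.5000)²)=8.8600, C_4=8.8600: taut

1, 2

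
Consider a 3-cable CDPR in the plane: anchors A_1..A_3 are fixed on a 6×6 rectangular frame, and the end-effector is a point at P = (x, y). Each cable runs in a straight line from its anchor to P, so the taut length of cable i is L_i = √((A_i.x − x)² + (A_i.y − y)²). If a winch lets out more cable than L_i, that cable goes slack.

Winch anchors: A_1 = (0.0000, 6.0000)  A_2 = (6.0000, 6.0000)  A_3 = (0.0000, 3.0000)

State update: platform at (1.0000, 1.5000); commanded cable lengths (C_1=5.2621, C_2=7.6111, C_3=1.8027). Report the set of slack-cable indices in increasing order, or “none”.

cable 1: √((-1.0000)²+(4.5000)²)=4.6098, C_1=5.2621: slack
cable 2: √((5.0000)²+(4.5000)²)=6.7268, C_2=7.6111: slack
cable 3: √((-1.0000)²+(1.5000)²)=1.8028, C_3=1.8027: taut

1, 2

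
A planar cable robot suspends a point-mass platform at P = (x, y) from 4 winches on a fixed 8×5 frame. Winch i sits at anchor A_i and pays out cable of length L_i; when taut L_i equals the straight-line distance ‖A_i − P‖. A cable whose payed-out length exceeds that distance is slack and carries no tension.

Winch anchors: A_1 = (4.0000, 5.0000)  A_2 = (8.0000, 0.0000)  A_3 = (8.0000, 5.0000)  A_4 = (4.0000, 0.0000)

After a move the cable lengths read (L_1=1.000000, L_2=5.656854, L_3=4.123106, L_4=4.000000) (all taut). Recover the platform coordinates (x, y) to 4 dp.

circle eqns → linear via eq_j − eq_1; set k_j = A_j·A_j − L_j²
k_1 = 16.0000+25.0000−1.0000 = 40.0000
-8.0000·x + 10.0000·y = k_1−k_2 = 8.0000
-8.0000·x + 0.0000·y = k_1−k_3 = -32.0000
0.0000·x + 10.0000·y = k_1−k_4 = 40.0000
solve first two rows → x=4.0000, y=4.0000
check cable 4: ‖A_4−P‖² = 16.0000 ≈ L_4² = 16.0000 ✓

(4.0000, 4.0000)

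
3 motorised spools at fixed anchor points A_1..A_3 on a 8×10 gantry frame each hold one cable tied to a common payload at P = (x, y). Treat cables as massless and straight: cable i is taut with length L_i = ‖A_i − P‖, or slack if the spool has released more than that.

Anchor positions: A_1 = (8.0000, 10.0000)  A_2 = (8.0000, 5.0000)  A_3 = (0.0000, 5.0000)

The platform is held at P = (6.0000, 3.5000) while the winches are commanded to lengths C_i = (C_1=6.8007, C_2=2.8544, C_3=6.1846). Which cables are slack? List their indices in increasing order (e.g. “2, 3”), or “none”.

cable 1: √((2.0000)²+(6.5000)²)=6.8007, C_1=6.8007: taut
cable 2: √((2.0000)²+(1.5000)²)=2.5000, C_2=2.8544: slack
cable 3: √((-6.0000)²+(1.5000)²)=6.1847, C_3=6.1846: taut

2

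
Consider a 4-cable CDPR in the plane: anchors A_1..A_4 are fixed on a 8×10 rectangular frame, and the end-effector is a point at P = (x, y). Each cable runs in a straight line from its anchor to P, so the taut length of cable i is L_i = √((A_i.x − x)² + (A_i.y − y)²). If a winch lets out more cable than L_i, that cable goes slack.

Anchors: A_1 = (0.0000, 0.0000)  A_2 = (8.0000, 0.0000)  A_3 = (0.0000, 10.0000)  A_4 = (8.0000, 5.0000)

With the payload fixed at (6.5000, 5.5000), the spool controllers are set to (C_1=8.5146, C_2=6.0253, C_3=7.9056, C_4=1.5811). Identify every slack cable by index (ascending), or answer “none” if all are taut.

2

i=1: geometric 8.5147 vs commanded 8.5146 ⇒ taut
i=2: geometric 5.7009 vs commanded 6.0253 ⇒ slack
i=3: geometric 7.9057 vs commanded 7.9056 ⇒ taut
i=4: geometric 1.5811 vs commanded 1.5811 ⇒ taut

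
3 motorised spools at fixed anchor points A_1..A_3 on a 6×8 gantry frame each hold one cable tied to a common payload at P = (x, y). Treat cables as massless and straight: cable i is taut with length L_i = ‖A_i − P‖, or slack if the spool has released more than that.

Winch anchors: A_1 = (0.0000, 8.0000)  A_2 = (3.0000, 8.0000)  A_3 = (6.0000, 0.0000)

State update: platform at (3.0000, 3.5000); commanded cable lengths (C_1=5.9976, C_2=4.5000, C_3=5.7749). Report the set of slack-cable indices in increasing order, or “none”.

1, 3

cable 1: L_1 = ‖A_1−P‖ = 5.4083;  C_1 = 5.9976 → slack
cable 2: L_2 = ‖A_2−P‖ = 4.5000;  C_2 = 4.5000 → taut
cable 3: L_3 = ‖A_3−P‖ = 4.6098;  C_3 = 5.7749 → slack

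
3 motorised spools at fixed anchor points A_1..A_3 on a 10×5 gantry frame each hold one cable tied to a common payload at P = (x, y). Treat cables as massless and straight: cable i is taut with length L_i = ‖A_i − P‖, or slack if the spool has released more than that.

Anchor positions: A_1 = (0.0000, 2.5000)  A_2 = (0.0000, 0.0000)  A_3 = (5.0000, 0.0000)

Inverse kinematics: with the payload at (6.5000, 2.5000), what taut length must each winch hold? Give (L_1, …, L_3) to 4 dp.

cable 1: Δx=-6.5000, Δy=0.0000; L_1 = √(Δx²+Δy²) = 6.5000
cable 2: Δx=-6.5000, Δy=-2.5000; L_2 = √(Δx²+Δy²) = 6.9642
cable 3: Δx=-1.5000, Δy=-2.5000; L_3 = √(Δx²+Δy²) = 2.9155

(6.5000, 6.9642, 2.9155)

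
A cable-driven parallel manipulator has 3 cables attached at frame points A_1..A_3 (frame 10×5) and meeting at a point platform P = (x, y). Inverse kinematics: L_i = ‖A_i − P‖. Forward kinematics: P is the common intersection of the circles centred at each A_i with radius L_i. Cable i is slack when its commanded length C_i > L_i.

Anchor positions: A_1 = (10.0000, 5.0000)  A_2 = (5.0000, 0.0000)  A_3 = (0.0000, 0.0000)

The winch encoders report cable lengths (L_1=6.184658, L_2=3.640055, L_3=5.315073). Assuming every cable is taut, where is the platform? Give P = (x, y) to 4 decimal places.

expand ‖A_i−P‖²=L_i² and subtract eq 1 (k_i ≔ ‖A_i‖²−L_i²)
k_1 = 100.0000+25.0000−38.2500 = 86.7500
eq1−eq2 → [10.0000  10.0000]·P = 75.0000
eq1−eq3 → [20.0000  10.0000]·P = 115.0000
2×2 solve → P = (4.0000, 3.5000)

(4.0000, 3.5000)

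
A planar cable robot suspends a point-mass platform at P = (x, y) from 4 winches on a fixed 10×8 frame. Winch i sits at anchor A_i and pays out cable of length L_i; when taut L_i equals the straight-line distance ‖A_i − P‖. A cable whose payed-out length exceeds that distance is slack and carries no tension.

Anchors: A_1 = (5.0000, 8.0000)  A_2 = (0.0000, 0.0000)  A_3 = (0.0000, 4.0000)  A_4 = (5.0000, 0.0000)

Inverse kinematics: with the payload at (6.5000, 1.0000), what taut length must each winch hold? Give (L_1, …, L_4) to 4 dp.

L_1 = √((5.0000−6.5000)² + (8.0000−1.0000)²) = 7.1589
L_2 = √((0.0000−6.5000)² + (0.0000−1.0000)²) = 6.5765
L_3 = √((0.0000−6.5000)² + (4.0000−1.0000)²) = 7.1589
L_4 = √((5.0000−6.5000)² + (0.0000−1.0000)²) = 1.8028

(7.1589, 6.5765, 7.1589, 1.8028)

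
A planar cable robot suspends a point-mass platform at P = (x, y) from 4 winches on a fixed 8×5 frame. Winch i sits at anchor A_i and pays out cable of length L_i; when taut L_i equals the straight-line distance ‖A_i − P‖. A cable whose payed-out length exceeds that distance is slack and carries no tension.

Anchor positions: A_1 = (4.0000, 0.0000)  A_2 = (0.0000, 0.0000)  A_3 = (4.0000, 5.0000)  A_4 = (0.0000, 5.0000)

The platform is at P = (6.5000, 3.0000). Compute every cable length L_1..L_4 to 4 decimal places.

(3.9051, 7.1589, 3.2016, 6.8007)

cable 1: Δx=-2.5000, Δy=-3.0000; L_1 = √(Δx²+Δy²) = 3.9051
cable 2: Δx=-6.5000, Δy=-3.0000; L_2 = √(Δx²+Δy²) = 7.1589
cable 3: Δx=-2.5000, Δy=2.0000; L_3 = √(Δx²+Δy²) = 3.2016
cable 4: Δx=-6.5000, Δy=2.0000; L_4 = √(Δx²+Δy²) = 6.8007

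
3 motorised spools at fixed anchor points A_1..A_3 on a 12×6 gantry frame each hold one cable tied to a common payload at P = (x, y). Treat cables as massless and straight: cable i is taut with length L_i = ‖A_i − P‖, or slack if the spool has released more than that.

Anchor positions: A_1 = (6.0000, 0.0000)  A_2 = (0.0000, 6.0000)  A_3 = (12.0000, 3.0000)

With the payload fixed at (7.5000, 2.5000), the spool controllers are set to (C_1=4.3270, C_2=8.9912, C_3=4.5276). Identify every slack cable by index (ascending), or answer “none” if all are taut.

cable 1: L_1 = ‖A_1−P‖ = 2.9155;  C_1 = 4.3270 → slack
cable 2: L_2 = ‖A_2−P‖ = 8.2765;  C_2 = 8.9912 → slack
cable 3: L_3 = ‖A_3−P‖ = 4.5277;  C_3 = 4.5276 → taut

1, 2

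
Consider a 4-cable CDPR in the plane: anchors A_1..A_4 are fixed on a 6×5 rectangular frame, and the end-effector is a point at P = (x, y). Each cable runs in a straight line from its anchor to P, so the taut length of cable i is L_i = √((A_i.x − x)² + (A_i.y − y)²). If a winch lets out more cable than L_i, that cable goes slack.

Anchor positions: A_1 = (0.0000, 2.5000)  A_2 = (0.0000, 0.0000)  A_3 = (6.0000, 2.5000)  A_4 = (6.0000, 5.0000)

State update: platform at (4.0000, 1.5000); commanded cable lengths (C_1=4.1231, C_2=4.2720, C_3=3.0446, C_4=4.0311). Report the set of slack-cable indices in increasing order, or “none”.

cable 1: L_1 = ‖A_1−P‖ = 4.1231;  C_1 = 4.1231 → taut
cable 2: L_2 = ‖A_2−P‖ = 4.2720;  C_2 = 4.2720 → taut
cable 3: L_3 = ‖A_3−P‖ = 2.2361;  C_3 = 3.0446 → slack
cable 4: L_4 = ‖A_4−P‖ = 4.0311;  C_4 = 4.0311 → taut

3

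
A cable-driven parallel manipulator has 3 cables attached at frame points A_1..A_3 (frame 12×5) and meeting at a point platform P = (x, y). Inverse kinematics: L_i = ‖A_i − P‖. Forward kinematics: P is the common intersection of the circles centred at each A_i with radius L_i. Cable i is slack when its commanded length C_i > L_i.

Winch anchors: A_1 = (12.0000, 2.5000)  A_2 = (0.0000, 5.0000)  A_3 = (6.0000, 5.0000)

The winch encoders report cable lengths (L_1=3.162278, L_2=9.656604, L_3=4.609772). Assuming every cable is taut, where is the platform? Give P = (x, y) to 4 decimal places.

(9.0000, 1.5000)

circle eqns → linear via eq_j − eq_1; set c_j = A_j·A_j − L_j²
c_1 = 144.0000+6.2500−10.0000 = 140.2500
24.0000·x − 5.0000·y = c_1−c_2 = 208.5000
12.0000·x − 5.0000·y = c_1−c_3 = 100.5000
solve first two rows → x=9.0000, y=1.5000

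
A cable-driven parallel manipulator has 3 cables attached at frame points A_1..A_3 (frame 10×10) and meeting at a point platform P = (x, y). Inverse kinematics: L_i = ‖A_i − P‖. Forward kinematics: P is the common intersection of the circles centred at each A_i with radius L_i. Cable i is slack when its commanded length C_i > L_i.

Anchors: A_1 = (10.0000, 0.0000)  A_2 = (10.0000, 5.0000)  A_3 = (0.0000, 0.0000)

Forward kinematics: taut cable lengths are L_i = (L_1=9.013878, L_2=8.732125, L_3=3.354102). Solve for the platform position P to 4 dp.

(1.5000, 3.0000)

expand ‖A_i−P‖²=L_i² and subtract eq 1 (c_i ≔ ‖A_i‖²−L_i²)
c_1 = 100.0000+0.0000−81.2500 = 18.7500
eq1−eq2 → [0.0000  -10.0000]·P = -30.0000
eq1−eq3 → [20.0000  0.0000]·P = 30.0000
2×2 solve → P = (1.5000, 3.0000)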